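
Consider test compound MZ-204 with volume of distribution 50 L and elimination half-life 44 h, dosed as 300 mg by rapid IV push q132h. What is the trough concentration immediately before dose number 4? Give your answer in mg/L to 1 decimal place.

f = (1/2)^(τ/t½) = (1/2)^(132/44) ≈ 0.1250.
C₀ = D/Vd = 300/50 ≈ 6.000 mg/L.
Before the 4th dose, 3 doses have been given. Superposition: Cmin = C₀·(f + f² + … + f^3).
≈ 6.000 × (0.1250 + 0.0156 + 0.0020) ≈ 6.000 × 0.1426 ≈ 0.856 mg/L.

0.9 mg/L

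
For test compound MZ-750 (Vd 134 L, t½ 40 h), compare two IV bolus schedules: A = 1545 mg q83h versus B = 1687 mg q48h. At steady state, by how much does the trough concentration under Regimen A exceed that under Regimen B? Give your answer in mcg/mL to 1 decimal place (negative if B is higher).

Regimen A: f = (1/2)^(83/40) ≈ 0.2373; Cmin,ss = (1545/134)·f/(1−f) ≈ 3.587 mcg/mL.
Regimen B: f = (1/2)^(48/40) ≈ 0.4353; Cmin,ss = (1687/134)·f/(1−f) ≈ 9.705 mcg/mL.
Difference ≈ 3.587 − 9.705 ≈ -6.118 mcg/mL.

-6.1 mcg/mL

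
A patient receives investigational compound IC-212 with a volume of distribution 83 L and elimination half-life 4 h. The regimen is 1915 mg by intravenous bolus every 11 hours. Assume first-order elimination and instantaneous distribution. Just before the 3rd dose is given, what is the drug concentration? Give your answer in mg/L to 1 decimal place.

3.9 mg/L

f = (1/2)^(τ/t½) = (1/2)^(11/4) ≈ 0.1487.
C₀ = D/Vd = 1915/83 ≈ 23.072 mg/L.
Before the 3rd dose, 2 doses have been given. Superposition: Cmin = C₀·(f + f²).
≈ 23.072 × (0.1487 + 0.0221) ≈ 23.072 × 0.1708 ≈ 3.941 mg/L.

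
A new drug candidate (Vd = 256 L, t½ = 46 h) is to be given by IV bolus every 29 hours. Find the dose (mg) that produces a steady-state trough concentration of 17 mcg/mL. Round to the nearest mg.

τ/t½ = 29/46 ≈ 0.63043, so f = (1/2)^(29/46) ≈ 0.645982.
Cmin,ss = (D/Vd)·f/(1−f), so D = Cmin,ss·Vd·(1−f)/f.
D = 17 × 256 × (1−f)/f ≈ 17 × 256 × 0.54803 ≈ 2385.03 mg.

2385 mg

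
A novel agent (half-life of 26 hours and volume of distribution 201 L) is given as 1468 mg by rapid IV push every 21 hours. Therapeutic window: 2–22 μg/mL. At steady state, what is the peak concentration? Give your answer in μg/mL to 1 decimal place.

17.0 μg/mL

τ/t½ = 21/26 ≈ 0.80769, so fraction remaining f = (1/2)^(21/26) ≈ 0.5713.
Accumulation ratio R = 1/(1 − f) ≈ 1/0.4287 ≈ 2.3326.
Single-dose peak C₀ = D/Vd = 1468/201 ≈ 7.303 μg/mL.
Steady-state peak Cmax,ss = C₀·R ≈ 7.303 × 2.3326 ≈ 17.035 μg/mL.
Peak 17.0 μg/mL vs MTC 22 μg/mL: below toxic threshold.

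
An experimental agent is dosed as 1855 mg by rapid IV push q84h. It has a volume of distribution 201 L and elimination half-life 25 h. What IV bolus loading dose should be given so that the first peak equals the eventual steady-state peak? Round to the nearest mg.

f = (1/2)^(84/25) ≈ 0.097396; accumulation ratio R = 1/(1−f) ≈ 1.10791.
Loading dose to hit Cmax,ss on first dose: D_load = D_maint·R ≈ 1855 × 1.10791 ≈ 2055.17 mg.

2055 mg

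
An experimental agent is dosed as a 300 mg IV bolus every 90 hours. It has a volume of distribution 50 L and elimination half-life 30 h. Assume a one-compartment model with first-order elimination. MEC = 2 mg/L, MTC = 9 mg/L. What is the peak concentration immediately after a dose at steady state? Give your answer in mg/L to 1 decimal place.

6.9 mg/L

The dosing interval is 3 half-lives, so f = 2^(−3) = 0.125.
At steady state, R = 1/(1 − 0.125) = 8/7.
Single-dose peak C₀ = D/Vd = 300/50 = 6 mg/L.
Steady-state peak Cmax,ss = C₀·R = 6 × 8/7 ≈ 6.857 mg/L.
Peak 6.9 mg/L vs MTC 9 mg/L: below toxic threshold.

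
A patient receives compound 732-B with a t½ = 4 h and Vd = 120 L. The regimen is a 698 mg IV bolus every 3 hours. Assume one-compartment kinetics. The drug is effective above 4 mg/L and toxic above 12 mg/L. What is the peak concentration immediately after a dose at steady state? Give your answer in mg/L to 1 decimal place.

14.3 mg/L

Over one 3-h interval, 3/4 ≈ 0.75 half-lives elapse, leaving f ≈ 0.5946 of each dose.
At steady state, accumulation factor R = 1/(1 − e^(−kτ)) ≈ 2.4667.
Single-dose peak C₀ = D/Vd = 698/120 ≈ 5.817 mg/L.
Steady-state peak Cmax,ss = C₀·R ≈ 5.817 × 2.4667 ≈ 14.349 mg/L.
Peak 14.3 mg/L vs MTC 12 mg/L: exceeds toxic threshold.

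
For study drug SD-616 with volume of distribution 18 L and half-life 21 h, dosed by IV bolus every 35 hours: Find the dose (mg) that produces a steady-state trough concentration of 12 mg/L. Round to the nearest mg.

470 mg

τ/t½ = 35/21 ≈ 1.6667, so f = (1/2)^(35/21) ≈ 0.314980.
Cmin,ss = (D/Vd)·f/(1−f), so D = Cmin,ss·Vd·(1−f)/f.
D = 12 × 18 × (1−f)/f ≈ 12 × 18 × 2.17480 ≈ 469.76 mg.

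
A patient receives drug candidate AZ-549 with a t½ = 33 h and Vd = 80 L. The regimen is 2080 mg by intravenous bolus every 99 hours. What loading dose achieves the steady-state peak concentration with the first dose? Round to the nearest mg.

f = (1/2)^(99/33) ≈ 0.125000; accumulation ratio R = 1/(1−f) ≈ 1.14286.
Loading dose to hit Cmax,ss on first dose: D_load = D_maint·R ≈ 2080 × 1.14286 ≈ 2377.15 mg.

2377 mg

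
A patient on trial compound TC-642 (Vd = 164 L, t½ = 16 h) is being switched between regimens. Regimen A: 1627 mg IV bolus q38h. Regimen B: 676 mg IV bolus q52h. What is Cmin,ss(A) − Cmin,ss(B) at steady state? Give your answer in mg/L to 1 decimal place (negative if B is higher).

Regimen A: f = (1/2)^(38/16) ≈ 0.1928; Cmin,ss = (1627/164)·f/(1−f) ≈ 2.370 mg/L.
Regimen B: f = (1/2)^(52/16) ≈ 0.1051; Cmin,ss = (676/164)·f/(1−f) ≈ 0.484 mg/L.
Difference ≈ 2.370 − 0.484 ≈ 1.886 mg/L.

1.9 mg/L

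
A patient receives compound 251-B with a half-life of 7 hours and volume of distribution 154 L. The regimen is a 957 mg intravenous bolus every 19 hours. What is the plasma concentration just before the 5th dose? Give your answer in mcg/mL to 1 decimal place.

f = (1/2)^(τ/t½) = (1/2)^(19/7) ≈ 0.1524.
C₀ = D/Vd = 957/154 ≈ 6.214 mcg/mL.
Before the 5th dose, 4 doses have been given. Superposition: Cmin = C₀·(f + f² + … + f^4).
≈ 6.214 × (0.1524 + 0.0232 + 0.0035 + 0.0005) ≈ 6.214 × 0.1796 ≈ 1.116 mcg/mL.

1.1 mcg/mL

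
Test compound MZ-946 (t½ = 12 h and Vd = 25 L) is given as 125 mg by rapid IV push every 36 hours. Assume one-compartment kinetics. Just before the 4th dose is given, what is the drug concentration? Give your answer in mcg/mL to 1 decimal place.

f = (1/2)^(τ/t½) = (1/2)^(36/12) ≈ 0.1250.
C₀ = D/Vd = 125/25 ≈ 5.000 mcg/mL.
Before the 4th dose, 3 doses have been given. Superposition: Cmin = C₀·(f + f² + … + f^3).
≈ 5.000 × (0.1250 + 0.0156 + 0.0020) ≈ 5.000 × 0.1426 ≈ 0.713 mcg/mL.

0.7 mcg/mL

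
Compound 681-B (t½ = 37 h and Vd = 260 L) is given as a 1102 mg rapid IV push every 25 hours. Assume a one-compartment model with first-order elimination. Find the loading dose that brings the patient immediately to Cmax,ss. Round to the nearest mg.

2947 mg

f = (1/2)^(25/37) ≈ 0.626039; accumulation ratio R = 1/(1−f) ≈ 2.67408.
Loading dose to hit Cmax,ss on first dose: D_load = D_maint·R ≈ 1102 × 2.67408 ≈ 2946.84 mg.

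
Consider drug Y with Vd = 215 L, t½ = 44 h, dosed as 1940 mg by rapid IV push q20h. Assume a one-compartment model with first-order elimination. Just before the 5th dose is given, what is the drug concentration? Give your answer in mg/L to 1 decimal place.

17.5 mg/L

f = (1/2)^(τ/t½) = (1/2)^(20/44) ≈ 0.7297.
C₀ = D/Vd = 1940/215 ≈ 9.023 mg/L.
Before the 5th dose, 4 doses have been given. Superposition: Cmin = C₀·(f + f² + … + f^4).
≈ 9.023 × (0.7297 + 0.5325 + 0.3885 + 0.2835) ≈ 9.023 × 1.9342 ≈ 17.452 mg/L.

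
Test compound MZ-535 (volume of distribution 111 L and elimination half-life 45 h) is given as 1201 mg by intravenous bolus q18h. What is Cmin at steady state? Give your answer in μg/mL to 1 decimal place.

τ/t½ = 18/45 ≈ 0.4, so fraction remaining f = (1/2)^(18/45) ≈ 0.7579.
Single-dose peak C₀ = D/Vd = 1201/111 ≈ 10.820 μg/mL.
Steady-state trough Cmin,ss = C₀·f/(1−f) ≈ 10.820 × 0.7579/0.2421 ≈ 33.872 μg/mL.

33.9 μg/mL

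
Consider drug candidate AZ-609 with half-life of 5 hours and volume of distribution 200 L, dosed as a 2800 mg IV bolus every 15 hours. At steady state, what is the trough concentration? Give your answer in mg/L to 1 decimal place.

τ = 15 h = 3 half-lives, so f = (1/2)^3 = 0.125.
Accumulation ratio R = 1/(1 − f) = 1/0.875 = 8/7.
Single-dose peak C₀ = D/Vd = 2800/200 = 14 mg/L.
Steady-state peak Cmax,ss = C₀·R = 14 × 8/7 ≈ 16.000 mg/L.
Steady-state trough Cmin,ss = Cmax,ss·f ≈ 16.000 × 0.125 ≈ 2.000 mg/L.

2.0 mg/L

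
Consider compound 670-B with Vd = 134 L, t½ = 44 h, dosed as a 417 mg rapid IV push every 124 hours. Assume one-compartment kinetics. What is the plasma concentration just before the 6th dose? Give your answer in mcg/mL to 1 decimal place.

0.5 mcg/mL

f = (1/2)^(τ/t½) = (1/2)^(124/44) ≈ 0.1418.
C₀ = D/Vd = 417/134 ≈ 3.112 mcg/mL.
Before the 6th dose, 5 doses have been given. Superposition: Cmin = C₀·(f + f² + … + f^5).
≈ 3.112 × (0.1418 + 0.0201 + 0.0029 + 0.0004 + 0.0001) ≈ 3.112 × 0.1653 ≈ 0.514 mcg/mL.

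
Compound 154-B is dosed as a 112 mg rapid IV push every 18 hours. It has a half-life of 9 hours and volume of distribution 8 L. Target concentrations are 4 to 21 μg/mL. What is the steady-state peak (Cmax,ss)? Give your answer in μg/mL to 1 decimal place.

18.7 μg/mL

The dosing interval is 2 half-lives, so f = 2^(−2) = 0.25.
Accumulation ratio R = 1/(1 − f) = 1/0.75 = 4/3.
Single-dose peak C₀ = D/Vd = 112/8 = 14 μg/mL.
Steady-state peak Cmax,ss = C₀·R = 14 × 4/3 ≈ 18.667 μg/mL.
Peak 18.7 μg/mL vs MTC 21 μg/mL: below toxic threshold.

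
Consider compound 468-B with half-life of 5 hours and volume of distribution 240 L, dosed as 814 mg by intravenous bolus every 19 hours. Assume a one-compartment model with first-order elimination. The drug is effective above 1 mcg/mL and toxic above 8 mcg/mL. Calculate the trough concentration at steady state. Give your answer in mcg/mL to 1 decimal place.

k = ln2/t½ = ln2/5 ≈ 0.138629 h⁻¹; fraction remaining f = e^(−kτ) = e^(−0.138629×19) ≈ 0.0718.
Accumulation ratio R = 1/(1 − f) ≈ 1/0.9282 ≈ 1.0774.
Each bolus raises the concentration by D/Vd = 814/240 ≈ 3.392 mcg/mL.
Cmax,ss = C₀/(1 − f) ≈ 3.392/0.9282 ≈ 3.654 mcg/mL.
One interval later, Cmin,ss = Cmax,ss·e^(−kτ) ≈ 3.654 × 0.0718 ≈ 0.262 mcg/mL.
Trough 0.3 mcg/mL vs MEC 1 mcg/mL: subtherapeutic.

0.3 mcg/mL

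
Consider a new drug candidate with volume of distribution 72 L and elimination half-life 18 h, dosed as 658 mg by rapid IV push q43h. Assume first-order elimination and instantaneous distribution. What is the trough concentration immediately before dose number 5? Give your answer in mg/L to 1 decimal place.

2.2 mg/L

f = (1/2)^(τ/t½) = (1/2)^(43/18) ≈ 0.1909.
C₀ = D/Vd = 658/72 ≈ 9.139 mg/L.
Before the 5th dose, 4 doses have been given. Superposition: Cmin = C₀·(f + f² + … + f^4).
≈ 9.139 × (0.1909 + 0.0364 + 0.0070 + 0.0013) ≈ 9.139 × 0.2356 ≈ 2.153 mg/L.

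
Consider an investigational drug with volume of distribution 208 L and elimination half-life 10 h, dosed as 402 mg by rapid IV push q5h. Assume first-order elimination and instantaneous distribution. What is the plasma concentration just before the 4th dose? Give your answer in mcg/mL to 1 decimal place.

3.0 mcg/mL

f = (1/2)^(τ/t½) = (1/2)^(5/10) ≈ 0.7071.
C₀ = D/Vd = 402/208 ≈ 1.933 mcg/mL.
Before the 4th dose, 3 doses have been given. Superposition: Cmin = C₀·(f + f² + … + f^3).
≈ 1.933 × (0.7071 + 0.5000 + 0.3535) ≈ 1.933 × 1.5606 ≈ 3.017 mcg/mL.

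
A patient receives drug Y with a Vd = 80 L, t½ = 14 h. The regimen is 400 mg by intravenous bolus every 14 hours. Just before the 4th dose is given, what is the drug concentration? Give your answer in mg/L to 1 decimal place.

f = (1/2)^(τ/t½) = (1/2)^(14/14) ≈ 0.5000.
C₀ = D/Vd = 400/80 ≈ 5.000 mg/L.
Before the 4th dose, 3 doses have been given. Superposition: Cmin = C₀·(f + f² + … + f^3).
≈ 5.000 × (0.5000 + 0.2500 + 0.1250) ≈ 5.000 × 0.8750 ≈ 4.375 mg/L.

4.4 mg/L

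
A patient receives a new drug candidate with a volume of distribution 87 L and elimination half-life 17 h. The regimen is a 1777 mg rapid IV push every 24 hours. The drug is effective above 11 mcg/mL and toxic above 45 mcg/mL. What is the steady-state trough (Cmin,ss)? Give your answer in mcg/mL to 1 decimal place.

12.3 mcg/mL

Over one 24-h interval, 24/17 ≈ 1.4118 half-lives elapse, leaving f ≈ 0.3759 of each dose.
Single-dose peak C₀ = D/Vd = 1777/87 ≈ 20.425 mcg/mL.
Steady-state trough Cmin,ss = C₀·f/(1−f) ≈ 20.425 × 0.3759/0.6241 ≈ 12.302 mcg/mL.
Trough 12.3 mcg/mL vs MEC 11 mcg/mL: adequate.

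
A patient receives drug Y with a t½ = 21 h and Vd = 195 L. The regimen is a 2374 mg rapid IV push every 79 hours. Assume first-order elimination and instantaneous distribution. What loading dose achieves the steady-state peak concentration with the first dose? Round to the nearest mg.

f = (1/2)^(79/21) ≈ 0.073715; accumulation ratio R = 1/(1−f) ≈ 1.07958.
Loading dose to hit Cmax,ss on first dose: D_load = D_maint·R ≈ 2374 × 1.07958 ≈ 2562.92 mg.

2563 mg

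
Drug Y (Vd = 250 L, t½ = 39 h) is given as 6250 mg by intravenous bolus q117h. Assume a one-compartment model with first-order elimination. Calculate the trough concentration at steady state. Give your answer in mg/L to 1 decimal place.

The dosing interval is 3 half-lives, so f = 2^(−3) = 0.125.
Accumulation ratio R = 1/(1 − f) = 1/0.875 = 8/7.
Single-dose peak C₀ = D/Vd = 6250/250 = 25 mg/L.
Steady-state peak Cmax,ss = C₀·R = 25 × 8/7 ≈ 28.571 mg/L.
Steady-state trough Cmin,ss = Cmax,ss·f ≈ 28.571 × 0.125 ≈ 3.571 mg/L.

3.6 mg/L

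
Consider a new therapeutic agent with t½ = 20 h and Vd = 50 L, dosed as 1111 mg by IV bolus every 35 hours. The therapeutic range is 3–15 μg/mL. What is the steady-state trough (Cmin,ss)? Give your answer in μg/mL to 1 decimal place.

k = ln2/t½ = ln2/20 ≈ 0.034657 h⁻¹; fraction remaining f = e^(−kτ) = e^(−0.034657×35) ≈ 0.2973.
Accumulation ratio R = 1/(1 − f) ≈ 1/0.7027 ≈ 1.4231.
Each bolus raises the concentration by D/Vd = 1111/50 ≈ 22.220 μg/mL.
Cmax,ss = C₀/(1 − f) ≈ 22.220/0.7027 ≈ 31.621 μg/mL.
Steady-state trough Cmin,ss = Cmax,ss·f ≈ 31.621 × 0.2973 ≈ 9.401 μg/mL.
Trough 9.4 μg/mL vs MEC 3 μg/mL: adequate.

9.4 μg/mL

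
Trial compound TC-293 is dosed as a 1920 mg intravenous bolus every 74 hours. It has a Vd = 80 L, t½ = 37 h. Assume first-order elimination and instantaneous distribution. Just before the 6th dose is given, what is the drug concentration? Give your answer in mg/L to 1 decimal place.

f = (1/2)^(τ/t½) = (1/2)^(74/37) ≈ 0.2500.
C₀ = D/Vd = 1920/80 ≈ 24.000 mg/L.
Before the 6th dose, 5 doses have been given. Superposition: Cmin = C₀·(f + f² + … + f^5).
≈ 24.000 × (0.2500 + 0.0625 + 0.0156 + 0.0039 + 0.0010) ≈ 24.000 × 0.3330 ≈ 7.992 mg/L.

8.0 mg/L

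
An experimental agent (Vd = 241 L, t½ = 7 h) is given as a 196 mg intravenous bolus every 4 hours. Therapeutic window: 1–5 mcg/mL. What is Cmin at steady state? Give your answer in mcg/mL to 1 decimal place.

1.7 mcg/mL

Over one 4-h interval, 4/7 ≈ 0.57143 half-lives elapse, leaving f ≈ 0.6730 of each dose.
Accumulation ratio R = 1/(1 − f) ≈ 1/0.3270 ≈ 3.0581.
Each bolus raises the concentration by D/Vd = 196/241 ≈ 0.813 mcg/mL.
Cmax,ss = C₀/(1 − f) ≈ 0.813/0.3270 ≈ 2.486 mcg/mL.
Steady-state trough Cmin,ss = Cmax,ss·f ≈ 2.486 × 0.6730 ≈ 1.673 mcg/mL.
Trough 1.7 mcg/mL vs MEC 1 mcg/mL: adequate.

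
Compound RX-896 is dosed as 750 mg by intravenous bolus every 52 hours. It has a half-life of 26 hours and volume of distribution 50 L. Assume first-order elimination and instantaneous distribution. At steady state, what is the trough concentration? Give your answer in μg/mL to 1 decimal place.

τ = 52 h = 2 half-lives, so f = (1/2)^2 = 0.25.
Accumulation ratio R = 1/(1 − f) = 1/0.75 = 4/3.
Single-dose peak C₀ = D/Vd = 750/50 = 15 μg/mL.
Steady-state peak Cmax,ss = C₀·R = 15 × 4/3 ≈ 20.000 μg/mL.
Steady-state trough Cmin,ss = Cmax,ss·f ≈ 20.000 × 0.25 ≈ 5.000 μg/mL.

5.0 μg/mL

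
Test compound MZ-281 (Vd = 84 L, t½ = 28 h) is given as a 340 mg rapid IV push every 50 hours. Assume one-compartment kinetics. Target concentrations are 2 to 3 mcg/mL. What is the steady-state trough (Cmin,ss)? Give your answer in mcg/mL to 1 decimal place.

1.7 mcg/mL

k = ln2/t½ = ln2/28 ≈ 0.024755 h⁻¹; fraction remaining f = e^(−kτ) = e^(−0.024755×50) ≈ 0.2900.
Accumulation ratio R = 1/(1 − f) ≈ 1/0.7100 ≈ 1.4085.
Single-dose peak C₀ = D/Vd = 340/84 ≈ 4.048 mcg/mL.
Steady-state peak Cmax,ss = C₀·R ≈ 4.048 × 1.4085 ≈ 5.702 mcg/mL.
One interval later, Cmin,ss = Cmax,ss·e^(−kτ) ≈ 5.702 × 0.2900 ≈ 1.654 mcg/mL.
Trough 1.7 mcg/mL vs MEC 2 mcg/mL: subtherapeutic.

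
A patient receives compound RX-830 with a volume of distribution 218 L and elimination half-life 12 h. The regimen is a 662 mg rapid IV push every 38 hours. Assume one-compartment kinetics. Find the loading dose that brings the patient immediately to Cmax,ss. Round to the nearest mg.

745 mg

f = (1/2)^(38/12) ≈ 0.111362; accumulation ratio R = 1/(1−f) ≈ 1.12532.
Loading dose to hit Cmax,ss on first dose: D_load = D_maint·R ≈ 662 × 1.12532 ≈ 744.96 mg.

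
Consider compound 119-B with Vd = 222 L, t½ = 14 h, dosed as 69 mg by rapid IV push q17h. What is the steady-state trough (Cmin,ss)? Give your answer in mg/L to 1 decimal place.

τ/t½ = 17/14 ≈ 1.2143, so fraction remaining f = (1/2)^(17/14) ≈ 0.4310.
Each bolus raises the concentration by D/Vd = 69/222 ≈ 0.311 mg/L.
Steady-state trough Cmin,ss = C₀·f/(1−f) ≈ 0.311 × 0.4310/0.5690 ≈ 0.236 mg/L.

0.2 mg/L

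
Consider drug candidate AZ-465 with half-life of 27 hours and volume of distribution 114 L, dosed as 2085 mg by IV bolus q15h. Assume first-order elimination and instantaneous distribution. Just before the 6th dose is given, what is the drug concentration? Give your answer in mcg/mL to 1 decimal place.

f = (1/2)^(τ/t½) = (1/2)^(15/27) ≈ 0.6804.
C₀ = D/Vd = 2085/114 ≈ 18.289 mcg/mL.
Before the 6th dose, 5 doses have been given. Superposition: Cmin = C₀·(f + f² + … + f^5).
≈ 18.289 × (0.6804 + 0.4629 + 0.3150 + 0.2143 + 0.1458) ≈ 18.289 × 1.8184 ≈ 33.257 mcg/mL.

33.3 mcg/mL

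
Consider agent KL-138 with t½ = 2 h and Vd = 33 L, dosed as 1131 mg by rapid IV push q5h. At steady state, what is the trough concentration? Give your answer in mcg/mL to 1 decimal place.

7.4 mcg/mL

k = ln2/t½ = ln2/2 ≈ 0.346574 h⁻¹; fraction remaining f = e^(−kτ) = e^(−0.346574×5) ≈ 0.1768.
Single-dose peak C₀ = D/Vd = 1131/33 ≈ 34.273 mcg/mL.
Steady-state trough Cmin,ss = C₀·f/(1−f) ≈ 34.273 × 0.1768/0.8232 ≈ 7.361 mcg/mL.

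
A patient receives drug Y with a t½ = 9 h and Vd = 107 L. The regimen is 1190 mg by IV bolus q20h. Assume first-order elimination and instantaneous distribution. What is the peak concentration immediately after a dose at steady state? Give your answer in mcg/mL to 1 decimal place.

τ/t½ = 20/9 ≈ 2.2222, so fraction remaining f = (1/2)^(20/9) ≈ 0.2143.
At steady state, accumulation factor R = 1/(1 − e^(−kτ)) ≈ 1.2728.
Each bolus raises the concentration by D/Vd = 1190/107 ≈ 11.121 mcg/mL.
Steady-state peak Cmax,ss = C₀·R ≈ 11.121 × 1.2728 ≈ 14.155 mcg/mL.

14.2 mcg/mL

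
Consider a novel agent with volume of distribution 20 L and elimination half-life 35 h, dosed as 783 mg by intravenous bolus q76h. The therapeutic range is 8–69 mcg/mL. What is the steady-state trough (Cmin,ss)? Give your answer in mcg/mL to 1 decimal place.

k = ln2/t½ = ln2/35 ≈ 0.019804 h⁻¹; fraction remaining f = e^(−kτ) = e^(−0.019804×76) ≈ 0.2220.
At steady state, accumulation factor R = 1/(1 − e^(−kτ)) ≈ 1.2853.
Each bolus raises the concentration by D/Vd = 783/20 ≈ 39.150 mcg/mL.
Steady-state peak Cmax,ss = C₀·R ≈ 39.150 × 1.2853 ≈ 50.319 mcg/mL.
One interval later, Cmin,ss = Cmax,ss·e^(−kτ) ≈ 50.319 × 0.2220 ≈ 11.171 mcg/mL.
Trough 11.2 mcg/mL vs MEC 8 mcg/mL: adequate.

11.2 mcg/mL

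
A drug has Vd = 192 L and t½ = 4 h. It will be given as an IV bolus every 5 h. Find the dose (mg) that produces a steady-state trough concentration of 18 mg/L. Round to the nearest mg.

4764 mg

τ/t½ = 5/4 ≈ 1.25, so f = (1/2)^(5/4) ≈ 0.420448.
Cmin,ss = (D/Vd)·f/(1−f), so D = Cmin,ss·Vd·(1−f)/f.
D = 18 × 192 × (1−f)/f ≈ 18 × 192 × 1.37842 ≈ 4763.82 mg.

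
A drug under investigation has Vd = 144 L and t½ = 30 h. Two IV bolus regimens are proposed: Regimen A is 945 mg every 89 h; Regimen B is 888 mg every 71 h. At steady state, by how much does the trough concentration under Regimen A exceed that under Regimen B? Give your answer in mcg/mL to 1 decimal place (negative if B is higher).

Regimen A: f = (1/2)^(89/30) ≈ 0.1279; Cmin,ss = (945/144)·f/(1−f) ≈ 0.962 mcg/mL.
Regimen B: f = (1/2)^(71/30) ≈ 0.1939; Cmin,ss = (888/144)·f/(1−f) ≈ 1.483 mcg/mL.
Difference ≈ 0.962 − 1.483 ≈ -0.521 mcg/mL.

-0.5 mcg/mL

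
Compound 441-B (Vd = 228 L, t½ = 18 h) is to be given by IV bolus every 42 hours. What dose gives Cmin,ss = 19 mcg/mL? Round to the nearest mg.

τ/t½ = 42/18 ≈ 2.3333, so f = (1/2)^(42/18) ≈ 0.198425.
Cmin,ss = (D/Vd)·f/(1−f), so D = Cmin,ss·Vd·(1−f)/f.
D = 19 × 228 × (1−f)/f ≈ 19 × 228 × 4.03969 ≈ 17499.94 mg.

17500 mg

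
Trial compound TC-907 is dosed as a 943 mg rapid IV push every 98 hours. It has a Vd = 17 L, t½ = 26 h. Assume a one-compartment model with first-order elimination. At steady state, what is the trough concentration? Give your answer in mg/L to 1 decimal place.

τ/t½ = 98/26 ≈ 3.7692, so fraction remaining f = (1/2)^(98/26) ≈ 0.0733.
Each bolus raises the concentration by D/Vd = 943/17 ≈ 55.471 mg/L.
Steady-state trough Cmin,ss = C₀·f/(1−f) ≈ 55.471 × 0.0733/0.9267 ≈ 4.388 mg/L.

4.4 mg/L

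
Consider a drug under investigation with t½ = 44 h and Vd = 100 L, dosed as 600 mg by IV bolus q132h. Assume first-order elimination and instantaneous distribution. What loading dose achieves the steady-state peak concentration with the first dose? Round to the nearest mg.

686 mg

f = (1/2)^(132/44) ≈ 0.125000; accumulation ratio R = 1/(1−f) ≈ 1.14286.
Loading dose to hit Cmax,ss on first dose: D_load = D_maint·R ≈ 600 × 1.14286 ≈ 685.72 mg.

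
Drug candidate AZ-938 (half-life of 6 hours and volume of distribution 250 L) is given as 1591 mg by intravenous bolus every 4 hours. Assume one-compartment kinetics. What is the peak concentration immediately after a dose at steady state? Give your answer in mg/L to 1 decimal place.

17.2 mg/L

τ/t½ = 4/6 ≈ 0.66667, so fraction remaining f = (1/2)^(4/6) ≈ 0.6300.
At steady state, accumulation factor R = 1/(1 − e^(−kτ)) ≈ 2.7027.
Each bolus raises the concentration by D/Vd = 1591/250 ≈ 6.364 mg/L.
Cmax,ss = C₀/(1 − f) ≈ 6.364/0.3700 ≈ 17.200 mg/L.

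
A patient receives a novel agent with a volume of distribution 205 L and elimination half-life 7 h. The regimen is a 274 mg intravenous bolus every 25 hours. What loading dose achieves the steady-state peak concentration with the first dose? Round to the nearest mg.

f = (1/2)^(25/7) ≈ 0.084119; accumulation ratio R = 1/(1−f) ≈ 1.09184.
Loading dose to hit Cmax,ss on first dose: D_load = D_maint·R ≈ 274 × 1.09184 ≈ 299.16 mg.

299 mg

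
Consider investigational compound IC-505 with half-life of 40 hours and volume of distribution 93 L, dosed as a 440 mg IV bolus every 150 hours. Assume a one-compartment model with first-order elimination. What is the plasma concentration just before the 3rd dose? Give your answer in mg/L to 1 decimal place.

0.4 mg/L

f = (1/2)^(τ/t½) = (1/2)^(150/40) ≈ 0.0743.
C₀ = D/Vd = 440/93 ≈ 4.731 mg/L.
Before the 3rd dose, 2 doses have been given. Superposition: Cmin = C₀·(f + f²).
≈ 4.731 × (0.0743 + 0.0055) ≈ 4.731 × 0.0798 ≈ 0.378 mg/L.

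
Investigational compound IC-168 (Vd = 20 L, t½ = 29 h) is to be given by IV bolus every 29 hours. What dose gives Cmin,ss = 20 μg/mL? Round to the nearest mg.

τ/t½ = 29/29 ≈ 1, so f = (1/2)^(29/29) ≈ 0.500000.
Cmin,ss = (D/Vd)·f/(1−f), so D = Cmin,ss·Vd·(1−f)/f.
D = 20 × 20 × (1−f)/f ≈ 20 × 20 × 1.00000 ≈ 400.00 mg.

400 mg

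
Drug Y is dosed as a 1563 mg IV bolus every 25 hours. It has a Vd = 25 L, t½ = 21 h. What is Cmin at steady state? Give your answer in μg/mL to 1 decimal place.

τ/t½ = 25/21 ≈ 1.1905, so fraction remaining f = (1/2)^(25/21) ≈ 0.4382.
At steady state, accumulation factor R = 1/(1 − e^(−kτ)) ≈ 1.7800.
Each bolus raises the concentration by D/Vd = 1563/25 ≈ 62.520 μg/mL.
Steady-state peak Cmax,ss = C₀·R ≈ 62.520 × 1.7800 ≈ 111.286 μg/mL.
Steady-state trough Cmin,ss = Cmax,ss·f ≈ 111.286 × 0.4382 ≈ 48.766 μg/mL.

48.8 μg/mL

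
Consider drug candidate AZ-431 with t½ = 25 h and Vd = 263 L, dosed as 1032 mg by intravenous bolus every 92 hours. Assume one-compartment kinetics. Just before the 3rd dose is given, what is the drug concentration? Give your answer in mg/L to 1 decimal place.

f = (1/2)^(τ/t½) = (1/2)^(92/25) ≈ 0.0780.
C₀ = D/Vd = 1032/263 ≈ 3.924 mg/L.
Before the 3rd dose, 2 doses have been given. Superposition: Cmin = C₀·(f + f²).
≈ 3.924 × (0.0780 + 0.0061) ≈ 3.924 × 0.0841 ≈ 0.330 mg/L.

0.3 mg/L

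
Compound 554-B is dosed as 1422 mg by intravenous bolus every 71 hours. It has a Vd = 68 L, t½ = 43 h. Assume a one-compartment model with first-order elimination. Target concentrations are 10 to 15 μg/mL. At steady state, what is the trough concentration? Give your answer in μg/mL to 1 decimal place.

k = ln2/t½ = ln2/43 ≈ 0.016120 h⁻¹; fraction remaining f = e^(−kτ) = e^(−0.016120×71) ≈ 0.3184.
Accumulation ratio R = 1/(1 − f) ≈ 1/0.6816 ≈ 1.4671.
Each bolus raises the concentration by D/Vd = 1422/68 ≈ 20.912 μg/mL.
Steady-state peak Cmax,ss = C₀·R ≈ 20.912 × 1.4671 ≈ 30.680 μg/mL.
Steady-state trough Cmin,ss = Cmax,ss·f ≈ 30.680 × 0.3184 ≈ 9.769 μg/mL.
Trough 9.8 μg/mL vs MEC 10 μg/mL: subtherapeutic.

9.8 μg/mL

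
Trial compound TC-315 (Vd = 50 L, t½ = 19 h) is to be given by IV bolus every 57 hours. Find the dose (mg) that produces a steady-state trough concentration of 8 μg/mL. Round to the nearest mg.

2800 mg

τ/t½ = 57/19 ≈ 3, so f = (1/2)^(57/19) ≈ 0.125000.
Cmin,ss = (D/Vd)·f/(1−f), so D = Cmin,ss·Vd·(1−f)/f.
D = 8 × 50 × (1−f)/f ≈ 8 × 50 × 7.00000 ≈ 2800.00 mg.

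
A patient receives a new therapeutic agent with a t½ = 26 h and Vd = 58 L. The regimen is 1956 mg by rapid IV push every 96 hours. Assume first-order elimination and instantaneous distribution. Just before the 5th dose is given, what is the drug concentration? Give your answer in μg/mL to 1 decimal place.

f = (1/2)^(τ/t½) = (1/2)^(96/26) ≈ 0.0774.
C₀ = D/Vd = 1956/58 ≈ 33.724 μg/mL.
Before the 5th dose, 4 doses have been given. Superposition: Cmin = C₀·(f + f² + … + f^4).
≈ 33.724 × (0.0774 + 0.0060 + 0.0005 + 0.0000) ≈ 33.724 × 0.0839 ≈ 2.829 μg/mL.

2.8 μg/mL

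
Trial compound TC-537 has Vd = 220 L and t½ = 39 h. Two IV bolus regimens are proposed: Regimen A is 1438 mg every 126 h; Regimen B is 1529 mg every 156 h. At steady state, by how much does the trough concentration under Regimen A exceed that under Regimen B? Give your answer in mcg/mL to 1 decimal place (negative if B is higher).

0.3 mcg/mL

Regimen A: f = (1/2)^(126/39) ≈ 0.1065; Cmin,ss = (1438/220)·f/(1−f) ≈ 0.779 mcg/mL.
Regimen B: f = (1/2)^(156/39) ≈ 0.0625; Cmin,ss = (1529/220)·f/(1−f) ≈ 0.463 mcg/mL.
Difference ≈ 0.779 − 0.463 ≈ 0.316 mcg/mL.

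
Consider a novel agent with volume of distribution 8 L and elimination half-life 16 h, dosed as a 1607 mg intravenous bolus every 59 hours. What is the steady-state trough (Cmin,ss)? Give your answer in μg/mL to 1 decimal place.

16.9 μg/mL

τ/t½ = 59/16 ≈ 3.6875, so fraction remaining f = (1/2)^(59/16) ≈ 0.0776.
Accumulation ratio R = 1/(1 − f) ≈ 1/0.9224 ≈ 1.0841.
Single-dose peak C₀ = D/Vd = 1607/8 ≈ 200.875 μg/mL.
Cmax,ss = C₀/(1 − f) ≈ 200.875/0.9224 ≈ 217.774 μg/mL.
One interval later, Cmin,ss = Cmax,ss·e^(−kτ) ≈ 217.774 × 0.0776 ≈ 16.899 μg/mL.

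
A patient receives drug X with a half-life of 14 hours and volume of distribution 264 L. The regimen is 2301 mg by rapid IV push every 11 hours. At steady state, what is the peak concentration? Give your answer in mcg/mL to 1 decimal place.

20.8 mcg/mL

τ/t½ = 11/14 ≈ 0.78571, so fraction remaining f = (1/2)^(11/14) ≈ 0.5801.
At steady state, accumulation factor R = 1/(1 − e^(−kτ)) ≈ 2.3815.
Each bolus raises the concentration by D/Vd = 2301/264 ≈ 8.716 mcg/mL.
Steady-state peak Cmax,ss = C₀·R ≈ 8.716 × 2.3815 ≈ 20.757 mcg/mL.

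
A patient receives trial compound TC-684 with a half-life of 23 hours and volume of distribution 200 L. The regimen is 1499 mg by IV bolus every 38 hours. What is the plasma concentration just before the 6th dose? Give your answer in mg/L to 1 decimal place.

3.5 mg/L

f = (1/2)^(τ/t½) = (1/2)^(38/23) ≈ 0.3182.
C₀ = D/Vd = 1499/200 ≈ 7.495 mg/L.
Before the 6th dose, 5 doses have been given. Superposition: Cmin = C₀·(f + f² + … + f^5).
≈ 7.495 × (0.3182 + 0.1013 + 0.0322 + 0.0103 + 0.0033) ≈ 7.495 × 0.4653 ≈ 3.487 mg/L.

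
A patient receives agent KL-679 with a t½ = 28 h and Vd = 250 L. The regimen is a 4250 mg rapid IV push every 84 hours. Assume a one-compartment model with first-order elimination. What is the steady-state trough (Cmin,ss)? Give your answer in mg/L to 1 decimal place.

The dosing interval is 3 half-lives, so f = 2^(−3) = 0.125.
Accumulation ratio R = 1/(1 − f) = 1/0.875 = 8/7.
Single-dose peak C₀ = D/Vd = 4250/250 = 17 mg/L.
Steady-state peak Cmax,ss = C₀·R = 17 × 8/7 ≈ 19.429 mg/L.
Steady-state trough Cmin,ss = Cmax,ss·f ≈ 19.429 × 0.125 ≈ 2.429 mg/L.

2.4 mg/L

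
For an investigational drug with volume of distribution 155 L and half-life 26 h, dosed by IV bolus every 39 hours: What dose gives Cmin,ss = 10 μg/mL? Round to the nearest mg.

τ/t½ = 39/26 ≈ 1.5, so f = (1/2)^(39/26) ≈ 0.353553.
Cmin,ss = (D/Vd)·f/(1−f), so D = Cmin,ss·Vd·(1−f)/f.
D = 10 × 155 × (1−f)/f ≈ 10 × 155 × 1.82843 ≈ 2834.07 mg.

2834 mg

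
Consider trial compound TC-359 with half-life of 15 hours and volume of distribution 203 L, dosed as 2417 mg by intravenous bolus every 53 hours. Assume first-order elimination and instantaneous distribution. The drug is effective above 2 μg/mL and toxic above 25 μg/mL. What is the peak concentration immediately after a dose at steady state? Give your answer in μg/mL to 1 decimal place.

τ/t½ = 53/15 ≈ 3.5333, so fraction remaining f = (1/2)^(53/15) ≈ 0.0864.
Accumulation ratio R = 1/(1 − f) ≈ 1/0.9136 ≈ 1.0946.
Each bolus raises the concentration by D/Vd = 2417/203 ≈ 11.906 μg/mL.
Steady-state peak Cmax,ss = C₀·R ≈ 11.906 × 1.0946 ≈ 13.032 μg/mL.
Peak 13.0 μg/mL vs MTC 25 μg/mL: below toxic threshold.

13.0 μg/mL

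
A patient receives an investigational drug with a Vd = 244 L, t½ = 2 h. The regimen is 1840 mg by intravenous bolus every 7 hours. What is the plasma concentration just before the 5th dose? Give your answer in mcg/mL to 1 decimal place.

0.7 mcg/mL

f = (1/2)^(τ/t½) = (1/2)^(7/2) ≈ 0.0884.
C₀ = D/Vd = 1840/244 ≈ 7.541 mcg/mL.
Before the 5th dose, 4 doses have been given. Superposition: Cmin = C₀·(f + f² + … + f^4).
≈ 7.541 × (0.0884 + 0.0078 + 0.0007 + 0.0001) ≈ 7.541 × 0.0970 ≈ 0.731 mcg/mL.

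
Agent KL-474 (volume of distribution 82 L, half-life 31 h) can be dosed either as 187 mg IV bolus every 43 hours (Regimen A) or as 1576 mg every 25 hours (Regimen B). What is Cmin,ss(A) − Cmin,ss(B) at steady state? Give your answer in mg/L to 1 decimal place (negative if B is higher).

-24.3 mg/L

Regimen A: f = (1/2)^(43/31) ≈ 0.3823; Cmin,ss = (187/82)·f/(1−f) ≈ 1.411 mg/L.
Regimen B: f = (1/2)^(25/31) ≈ 0.5718; Cmin,ss = (1576/82)·f/(1−f) ≈ 25.665 mg/L.
Difference ≈ 1.411 − 25.665 ≈ -24.254 mg/L.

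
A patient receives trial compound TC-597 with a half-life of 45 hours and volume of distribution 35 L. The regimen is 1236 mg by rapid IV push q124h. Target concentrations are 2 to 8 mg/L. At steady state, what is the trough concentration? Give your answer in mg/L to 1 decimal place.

Over one 124-h interval, 124/45 ≈ 2.7556 half-lives elapse, leaving f ≈ 0.1481 of each dose.
Single-dose peak C₀ = D/Vd = 1236/35 ≈ 35.314 mg/L.
Steady-state trough Cmin,ss = C₀·f/(1−f) ≈ 35.314 × 0.1481/0.8519 ≈ 6.139 mg/L.
Trough 6.1 mg/L vs MEC 2 mg/L: adequate.

6.1 mg/L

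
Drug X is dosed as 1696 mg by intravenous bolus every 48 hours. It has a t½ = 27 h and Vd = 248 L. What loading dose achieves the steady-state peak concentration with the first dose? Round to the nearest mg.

f = (1/2)^(48/27) ≈ 0.291632; accumulation ratio R = 1/(1−f) ≈ 1.41170.
Loading dose to hit Cmax,ss on first dose: D_load = D_maint·R ≈ 1696 × 1.41170 ≈ 2394.24 mg.

2394 mg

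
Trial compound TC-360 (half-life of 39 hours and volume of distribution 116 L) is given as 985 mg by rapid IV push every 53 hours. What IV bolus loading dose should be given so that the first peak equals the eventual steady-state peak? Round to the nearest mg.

1614 mg

f = (1/2)^(53/39) ≈ 0.389859; accumulation ratio R = 1/(1−f) ≈ 1.63897.
Loading dose to hit Cmax,ss on first dose: D_load = D_maint·R ≈ 985 × 1.63897 ≈ 1614.39 mg.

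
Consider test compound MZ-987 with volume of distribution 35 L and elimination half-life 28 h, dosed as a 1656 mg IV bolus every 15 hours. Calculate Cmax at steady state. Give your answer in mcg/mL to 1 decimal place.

152.5 mcg/mL

τ/t½ = 15/28 ≈ 0.53571, so fraction remaining f = (1/2)^(15/28) ≈ 0.6898.
Accumulation ratio R = 1/(1 − f) ≈ 1/0.3102 ≈ 3.2237.
Single-dose peak C₀ = D/Vd = 1656/35 ≈ 47.314 mcg/mL.
Steady-state peak Cmax,ss = C₀·R ≈ 47.314 × 3.2237 ≈ 152.526 mcg/mL.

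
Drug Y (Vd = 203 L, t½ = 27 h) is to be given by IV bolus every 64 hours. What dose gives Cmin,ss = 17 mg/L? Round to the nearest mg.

τ/t½ = 64/27 ≈ 2.3704, so f = (1/2)^(64/27) ≈ 0.193396.
Cmin,ss = (D/Vd)·f/(1−f), so D = Cmin,ss·Vd·(1−f)/f.
D = 17 × 203 × (1−f)/f ≈ 17 × 203 × 4.17074 ≈ 14393.22 mg.

14393 mg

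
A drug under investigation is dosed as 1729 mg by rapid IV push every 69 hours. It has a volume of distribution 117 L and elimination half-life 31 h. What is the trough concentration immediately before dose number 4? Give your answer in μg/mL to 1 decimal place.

f = (1/2)^(τ/t½) = (1/2)^(69/31) ≈ 0.2138.
C₀ = D/Vd = 1729/117 ≈ 14.778 μg/mL.
Before the 4th dose, 3 doses have been given. Superposition: Cmin = C₀·(f + f² + … + f^3).
≈ 14.778 × (0.2138 + 0.0457 + 0.0098) ≈ 14.778 × 0.2693 ≈ 3.980 μg/mL.

4.0 μg/mL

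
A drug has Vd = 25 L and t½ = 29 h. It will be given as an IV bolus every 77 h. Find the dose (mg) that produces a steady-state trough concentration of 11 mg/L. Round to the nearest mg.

τ/t½ = 77/29 ≈ 2.6552, so f = (1/2)^(77/29) ≈ 0.158750.
Cmin,ss = (D/Vd)·f/(1−f), so D = Cmin,ss·Vd·(1−f)/f.
D = 11 × 25 × (1−f)/f ≈ 11 × 25 × 5.29921 ≈ 1457.28 mg.

1457 mg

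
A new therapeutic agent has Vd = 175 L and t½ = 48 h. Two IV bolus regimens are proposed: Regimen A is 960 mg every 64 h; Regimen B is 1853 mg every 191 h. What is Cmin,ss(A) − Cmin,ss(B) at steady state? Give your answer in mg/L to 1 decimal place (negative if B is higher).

Regimen A: f = (1/2)^(64/48) ≈ 0.3969; Cmin,ss = (960/175)·f/(1−f) ≈ 3.610 mg/L.
Regimen B: f = (1/2)^(191/48) ≈ 0.0634; Cmin,ss = (1853/175)·f/(1−f) ≈ 0.717 mg/L.
Difference ≈ 3.610 − 0.717 ≈ 2.893 mg/L.

2.9 mg/L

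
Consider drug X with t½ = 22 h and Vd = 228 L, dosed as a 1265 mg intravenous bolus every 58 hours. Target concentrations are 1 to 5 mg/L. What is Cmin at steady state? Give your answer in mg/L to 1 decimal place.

k = ln2/t½ = ln2/22 ≈ 0.031507 h⁻¹; fraction remaining f = e^(−kτ) = e^(−0.031507×58) ≈ 0.1608.
Accumulation ratio R = 1/(1 − f) ≈ 1/0.8392 ≈ 1.1916.
Each bolus raises the concentration by D/Vd = 1265/228 ≈ 5.548 mg/L.
Cmax,ss = C₀/(1 − f) ≈ 5.548/0.8392 ≈ 6.611 mg/L.
One interval later, Cmin,ss = Cmax,ss·e^(−kτ) ≈ 6.611 × 0.1608 ≈ 1.063 mg/L.
Trough 1.1 mg/L vs MEC 1 mg/L: adequate.

1.1 mg/L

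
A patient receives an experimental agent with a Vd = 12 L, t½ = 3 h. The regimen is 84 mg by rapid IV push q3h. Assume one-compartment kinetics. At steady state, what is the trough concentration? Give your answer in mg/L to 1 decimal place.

τ = 3 h = 1 half-life, so f = (1/2)^1 = 0.5.
Accumulation ratio R = 1/(1 − f) = 1/0.5 = 2/1.
Single-dose peak C₀ = D/Vd = 84/12 = 7 mg/L.
Steady-state peak Cmax,ss = C₀·R = 7 × 2/1 ≈ 14.000 mg/L.
Steady-state trough Cmin,ss = Cmax,ss·f ≈ 14.000 × 0.5 ≈ 7.000 mg/L.

7.0 mg/L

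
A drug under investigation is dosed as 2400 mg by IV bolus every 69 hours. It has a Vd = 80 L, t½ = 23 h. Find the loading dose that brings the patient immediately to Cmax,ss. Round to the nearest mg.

f = (1/2)^(69/23) ≈ 0.125000; accumulation ratio R = 1/(1−f) ≈ 1.14286.
Loading dose to hit Cmax,ss on first dose: D_load = D_maint·R ≈ 2400 × 1.14286 ≈ 2742.86 mg.

2743 mg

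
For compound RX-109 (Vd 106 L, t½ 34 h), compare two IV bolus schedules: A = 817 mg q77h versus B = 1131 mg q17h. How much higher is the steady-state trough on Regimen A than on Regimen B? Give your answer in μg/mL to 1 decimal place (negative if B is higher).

Regimen A: f = (1/2)^(77/34) ≈ 0.2081; Cmin,ss = (817/106)·f/(1−f) ≈ 2.025 μg/mL.
Regimen B: f = (1/2)^(17/34) ≈ 0.7071; Cmin,ss = (1131/106)·f/(1−f) ≈ 25.758 μg/mL.
Difference ≈ 2.025 − 25.758 ≈ -23.733 μg/mL.

-23.7 μg/mL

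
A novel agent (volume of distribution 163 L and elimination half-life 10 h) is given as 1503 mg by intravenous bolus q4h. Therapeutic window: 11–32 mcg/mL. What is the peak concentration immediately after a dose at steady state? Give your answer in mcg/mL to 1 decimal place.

38.1 mcg/mL

Over one 4-h interval, 4/10 ≈ 0.4 half-lives elapse, leaving f ≈ 0.7579 of each dose.
Accumulation ratio R = 1/(1 − f) ≈ 1/0.2421 ≈ 4.1305.
Single-dose peak C₀ = D/Vd = 1503/163 ≈ 9.221 mcg/mL.
Steady-state peak Cmax,ss = C₀·R ≈ 9.221 × 4.1305 ≈ 38.087 mcg/mL.
Peak 38.1 mcg/mL vs MTC 32 mcg/mL: exceeds toxic threshold.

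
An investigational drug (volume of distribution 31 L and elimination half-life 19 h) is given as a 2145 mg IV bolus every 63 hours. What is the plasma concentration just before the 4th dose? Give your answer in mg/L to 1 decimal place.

f = (1/2)^(τ/t½) = (1/2)^(63/19) ≈ 0.1004.
C₀ = D/Vd = 2145/31 ≈ 69.194 mg/L.
Before the 4th dose, 3 doses have been given. Superposition: Cmin = C₀·(f + f² + … + f^3).
≈ 69.194 × (0.1004 + 0.0101 + 0.0010) ≈ 69.194 × 0.1115 ≈ 7.715 mg/L.

7.7 mg/L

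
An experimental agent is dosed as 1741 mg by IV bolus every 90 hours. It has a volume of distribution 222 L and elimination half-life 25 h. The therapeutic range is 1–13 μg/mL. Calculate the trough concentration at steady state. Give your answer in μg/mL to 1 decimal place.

0.7 μg/mL

k = ln2/t½ = ln2/25 ≈ 0.027726 h⁻¹; fraction remaining f = e^(−kτ) = e^(−0.027726×90) ≈ 0.0825.
At steady state, accumulation factor R = 1/(1 − e^(−kτ)) ≈ 1.0899.
Single-dose peak C₀ = D/Vd = 1741/222 ≈ 7.842 μg/mL.
Steady-state peak Cmax,ss = C₀·R ≈ 7.842 × 1.0899 ≈ 8.547 μg/mL.
One interval later, Cmin,ss = Cmax,ss·e^(−kτ) ≈ 8.547 × 0.0825 ≈ 0.705 μg/mL.
Trough 0.7 μg/mL vs MEC 1 μg/mL: subtherapeutic.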